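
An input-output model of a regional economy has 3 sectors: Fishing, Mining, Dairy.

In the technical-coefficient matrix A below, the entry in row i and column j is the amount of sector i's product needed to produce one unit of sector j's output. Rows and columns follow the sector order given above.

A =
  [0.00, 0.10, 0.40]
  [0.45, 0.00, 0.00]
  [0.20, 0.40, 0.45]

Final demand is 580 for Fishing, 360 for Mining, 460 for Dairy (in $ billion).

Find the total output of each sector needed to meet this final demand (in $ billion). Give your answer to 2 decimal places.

x_F = 1554.99, x_M = 1059.75, x_D = 2172.54

I − A =
  [   1.00    -0.10    -0.40]
  [  -0.45     1.00     0.00]
  [  -0.20    -0.40     0.55]
Cofactors of I−A, C_ij = (−1)^(i+j)·(minor ij) (rows/columns in the sector order above):
  C_11 = (1.00)(0.55) − (0.00)(-0.40) = 0.5500
  C_12 = −[(-0.45)(0.55) − (0.00)(-0.20)] = 0.2475
  C_13 = (-0.45)(-0.40) − (1.00)(-0.20) = 0.3800
  C_21 = −[(-0.10)(0.55) − (-0.40)(-0.40)] = 0.2150
  C_22 = (1.00)(0.55) − (-0.40)(-0.20) = 0.4700
  C_23 = −[(1.00)(-0.40) − (-0.10)(-0.20)] = 0.4200
  C_31 = (-0.10)(0.00) − (-0.40)(1.00) = 0.4000
  C_32 = −[(1.00)(0.00) − (-0.40)(-0.45)] = 0.1800
  C_33 = (1.00)(1.00) − (-0.10)(-0.45) = 0.9550
det(I−A) = Σ_j (I−A)_1j·C_1j = (1.00)(0.5500) + (-0.10)(0.2475) + (-0.40)(0.3800) = 0.37325
adj(I−A) = Cᵀ =
  [ 0.5500   0.2150   0.4000]
  [ 0.2475   0.4700   0.1800]
  [ 0.3800   0.4200   0.9550]
(I − A)⁻¹ = adj(I−A) / det(I−A) ≈
  [   1.4735     0.5760     1.0717]
  [   0.6631     1.2592     0.4823]
  [   1.0181     1.1253     2.5586]
x = (I − A)⁻¹ d = adj(I−A)·d / det(I−A), with det(I−A) = 0.37325:
  x_F = (0.5500·580 + 0.2150·360 + 0.4000·460) / 0.37325 = 580.40 / 0.37325 ≈ 1554.99
  x_M = (0.2475·580 + 0.4700·360 + 0.1800·460) / 0.37325 = 395.55 / 0.37325 ≈ 1059.75
  x_D = (0.3800·580 + 0.4200·360 + 0.9550·460) / 0.37325 = 810.90 / 0.37325 ≈ 2172.54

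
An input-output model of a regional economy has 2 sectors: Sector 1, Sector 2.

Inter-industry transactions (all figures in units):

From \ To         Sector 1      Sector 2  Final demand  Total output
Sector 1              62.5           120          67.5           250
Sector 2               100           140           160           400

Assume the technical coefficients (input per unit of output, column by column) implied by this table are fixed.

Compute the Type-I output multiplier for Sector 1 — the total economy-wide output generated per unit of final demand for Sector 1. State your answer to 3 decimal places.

Technical coefficients a_ij = z_ij / X_j:
  a_11 = 62.5/250 = 0.25, a_21 = 100/250 = 0.40
  a_12 = 120/400 = 0.30, a_22 = 140/400 = 0.35
I − A =
  [   0.75    -0.30]
  [  -0.40     0.65]
det(I−A) = (0.75)(0.65) − (-0.30)(-0.40) = 0.3675
adj(I−A) = [[0.65, 0.30], [0.40, 0.75]]
(I − A)⁻¹ = adj(I−A) / det(I−A) ≈
  [   1.7687     0.8163]
  [   1.0884     2.0408]
The output multiplier for sector j is the column-j sum of the Leontief inverse (I − A)⁻¹ = adj(I−A) / det(I−A).
Column 1 of adj(I−A): (0.65, 0.40); det(I−A) = 0.3675.
m_1 = (0.65 + 0.40) / 0.3675 = 1.05 / 0.3675 ≈ 2.857.

m_1 = 2.857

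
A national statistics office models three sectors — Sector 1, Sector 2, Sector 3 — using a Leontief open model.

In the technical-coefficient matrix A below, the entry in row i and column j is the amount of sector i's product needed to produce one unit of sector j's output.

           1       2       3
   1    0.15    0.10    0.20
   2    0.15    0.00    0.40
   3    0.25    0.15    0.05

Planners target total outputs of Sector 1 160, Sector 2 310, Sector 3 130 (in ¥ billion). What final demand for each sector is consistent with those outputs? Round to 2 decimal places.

d_1 = 79.00, d_2 = 234.00, d_3 = 37.00

I − A =
  [   0.85    -0.10    -0.20]
  [  -0.15     1.00    -0.40]
  [  -0.25    -0.15     0.95]
d = (I − A) x:
  d_1 = (+0.85)·160 + (-0.10)·310 + (-0.20)·130 = 79.00
  d_2 = (-0.15)·160 + (+1.00)·310 + (-0.40)·130 = 234.00
  d_3 = (-0.25)·160 + (-0.15)·310 + (+0.95)·130 = 37.00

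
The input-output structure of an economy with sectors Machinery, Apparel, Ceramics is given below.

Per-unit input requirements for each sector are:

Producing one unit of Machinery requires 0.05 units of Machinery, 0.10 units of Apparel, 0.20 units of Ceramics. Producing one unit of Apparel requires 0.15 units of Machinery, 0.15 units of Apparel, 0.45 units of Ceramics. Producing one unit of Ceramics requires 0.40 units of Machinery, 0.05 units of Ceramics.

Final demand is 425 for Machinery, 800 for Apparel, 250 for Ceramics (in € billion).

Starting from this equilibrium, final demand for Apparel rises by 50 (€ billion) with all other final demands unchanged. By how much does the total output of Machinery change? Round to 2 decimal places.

I − A =
  [   0.95    -0.15    -0.40]
  [  -0.10     0.85     0.00]
  [  -0.20    -0.45     0.95]
Cofactors of I−A, C_ij = (−1)^(i+j)·(minor ij) (rows/columns in the sector order above):
  C_11 = (0.85)(0.95) − (0.00)(-0.45) = 0.8075
  C_12 = −[(-0.10)(0.95) − (0.00)(-0.20)] = 0.0950
  C_13 = (-0.10)(-0.45) − (0.85)(-0.20) = 0.2150
  C_21 = −[(-0.15)(0.95) − (-0.40)(-0.45)] = 0.3225
  C_22 = (0.95)(0.95) − (-0.40)(-0.20) = 0.8225
  C_23 = −[(0.95)(-0.45) − (-0.15)(-0.20)] = 0.4575
  C_31 = (-0.15)(0.00) − (-0.40)(0.85) = 0.3400
  C_32 = −[(0.95)(0.00) − (-0.40)(-0.10)] = 0.0400
  C_33 = (0.95)(0.85) − (-0.15)(-0.10) = 0.7925
det(I−A) = Σ_j (I−A)_1j·C_1j = (0.95)(0.8075) + (-0.15)(0.0950) + (-0.40)(0.2150) = 0.666875
adj(I−A) = Cᵀ =
  [ 0.8075   0.3225   0.3400]
  [ 0.0950   0.8225   0.0400]
  [ 0.2150   0.4575   0.7925]
(I − A)⁻¹ = adj(I−A) / det(I−A) ≈
  [   1.2109     0.4836     0.5098]
  [   0.1425     1.2334     0.0600]
  [   0.3224     0.6860     1.1884]
Δx = (I − A)⁻¹ Δd with Δd having +50 in the Apparel component and 0 elsewhere.
So Δx_M = L_MA · (+50), where L_MA = adj(I−A)_MA / det(I−A) = 0.3225 / 0.666875.
Δx_M = 0.3225 × (+50) / 0.666875 = 16.125 / 0.666875 ≈ 24.18.

Δx_M = 24.18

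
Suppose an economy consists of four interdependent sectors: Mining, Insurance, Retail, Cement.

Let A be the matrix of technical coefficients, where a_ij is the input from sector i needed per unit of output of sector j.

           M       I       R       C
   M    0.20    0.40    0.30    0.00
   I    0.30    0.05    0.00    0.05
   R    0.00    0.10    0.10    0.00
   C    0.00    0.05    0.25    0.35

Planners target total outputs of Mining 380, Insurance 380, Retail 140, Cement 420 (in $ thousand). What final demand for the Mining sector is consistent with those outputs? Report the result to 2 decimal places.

I − A =
  [   0.80    -0.40    -0.30     0.00]
  [  -0.30     0.95     0.00    -0.05]
  [   0.00    -0.10     0.90     0.00]
  [   0.00    -0.05    -0.25     0.65]
d = (I − A) x:
  d_M = (+0.80)·380 + (-0.40)·380 + (-0.30)·140 + (+0.00)·420 = 110.00
  d_I = (-0.30)·380 + (+0.95)·380 + (+0.00)·140 + (-0.05)·420 = 226.00
  d_R = (+0.00)·380 + (-0.10)·380 + (+0.90)·140 + (+0.00)·420 = 88.00
  d_C = (+0.00)·380 + (-0.05)·380 + (-0.25)·140 + (+0.65)·420 = 219.00

d_M = 110.00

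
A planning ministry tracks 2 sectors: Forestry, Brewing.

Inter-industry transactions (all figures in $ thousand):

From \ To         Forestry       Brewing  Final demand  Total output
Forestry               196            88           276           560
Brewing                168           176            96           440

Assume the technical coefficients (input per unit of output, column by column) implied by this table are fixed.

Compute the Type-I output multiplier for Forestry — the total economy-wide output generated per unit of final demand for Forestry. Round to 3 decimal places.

m_1 = 2.727

Technical coefficients a_ij = z_ij / X_j:
  a_11 = 196/560 = 0.35, a_21 = 168/560 = 0.30
  a_12 = 88/440 = 0.20, a_22 = 176/440 = 0.40
I − A =
  [   0.65    -0.20]
  [  -0.30     0.60]
det(I−A) = (0.65)(0.60) − (-0.20)(-0.30) = 0.3300
adj(I−A) = [[0.60, 0.20], [0.30, 0.65]]
(I − A)⁻¹ = adj(I−A) / det(I−A) ≈
  [   1.8182     0.6061]
  [   0.9091     1.9697]
The output multiplier for sector j is the column-j sum of the Leontief inverse (I − A)⁻¹ = adj(I−A) / det(I−A).
Column 1 of adj(I−A): (0.60, 0.30); det(I−A) = 0.3300.
m_1 = (0.60 + 0.30) / 0.3300 = 0.90 / 0.3300 ≈ 2.727.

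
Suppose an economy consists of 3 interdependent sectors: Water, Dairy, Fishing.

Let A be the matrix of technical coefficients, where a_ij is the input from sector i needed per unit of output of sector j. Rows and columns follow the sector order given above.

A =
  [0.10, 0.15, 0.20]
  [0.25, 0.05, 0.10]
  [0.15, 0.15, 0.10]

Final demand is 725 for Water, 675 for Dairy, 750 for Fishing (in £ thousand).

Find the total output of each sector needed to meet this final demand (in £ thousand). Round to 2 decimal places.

x_1 = 1277.96, x_2 = 1177.63, x_3 = 1242.60

I − A =
  [   0.90    -0.15    -0.20]
  [  -0.25     0.95    -0.10]
  [  -0.15    -0.15     0.90]
Cofactors of I−A, C_ij = (−1)^(i+j)·(minor ij) (rows/columns in the sector order above):
  C_11 = (0.95)(0.90) − (-0.10)(-0.15) = 0.8400
  C_12 = −[(-0.25)(0.90) − (-0.10)(-0.15)] = 0.2400
  C_13 = (-0.25)(-0.15) − (0.95)(-0.15) = 0.1800
  C_21 = −[(-0.15)(0.90) − (-0.20)(-0.15)] = 0.1650
  C_22 = (0.90)(0.90) − (-0.20)(-0.15) = 0.7800
  C_23 = −[(0.90)(-0.15) − (-0.15)(-0.15)] = 0.1575
  C_31 = (-0.15)(-0.10) − (-0.20)(0.95) = 0.2050
  C_32 = −[(0.90)(-0.10) − (-0.20)(-0.25)] = 0.1400
  C_33 = (0.90)(0.95) − (-0.15)(-0.25) = 0.8175
det(I−A) = Σ_j (I−A)_1j·C_1j = (0.90)(0.8400) + (-0.15)(0.2400) + (-0.20)(0.1800) = 0.6840
adj(I−A) = Cᵀ =
  [ 0.8400   0.1650   0.2050]
  [ 0.2400   0.7800   0.1400]
  [ 0.1800   0.1575   0.8175]
(I − A)⁻¹ = adj(I−A) / det(I−A) ≈
  [   1.2281     0.2412     0.2997]
  [   0.3509     1.1404     0.2047]
  [   0.2632     0.2303     1.1952]
x = (I − A)⁻¹ d = adj(I−A)·d / det(I−A), with det(I−A) = 0.6840:
  x_1 = (0.8400·725 + 0.1650·675 + 0.2050·750) / 0.6840 = 874.125 / 0.6840 ≈ 1277.96
  x_2 = (0.2400·725 + 0.7800·675 + 0.1400·750) / 0.6840 = 805.50 / 0.6840 ≈ 1177.63
  x_3 = (0.1800·725 + 0.1575·675 + 0.8175·750) / 0.6840 = 849.9375 / 0.6840 ≈ 1242.60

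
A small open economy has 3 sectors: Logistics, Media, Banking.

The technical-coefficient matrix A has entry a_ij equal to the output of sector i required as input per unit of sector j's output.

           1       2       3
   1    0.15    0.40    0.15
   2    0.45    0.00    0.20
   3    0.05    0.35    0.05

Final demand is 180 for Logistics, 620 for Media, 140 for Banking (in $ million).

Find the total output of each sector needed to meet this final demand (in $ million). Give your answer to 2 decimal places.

x_1 = 846.60, x_2 = 1122.03, x_3 = 605.31

I − A =
  [   0.85    -0.40    -0.15]
  [  -0.45     1.00    -0.20]
  [  -0.05    -0.35     0.95]
Cofactors of I−A, C_ij = (−1)^(i+j)·(minor ij) (rows/columns in the sector order above):
  C_11 = (1.00)(0.95) − (-0.20)(-0.35) = 0.8800
  C_12 = −[(-0.45)(0.95) − (-0.20)(-0.05)] = 0.4375
  C_13 = (-0.45)(-0.35) − (1.00)(-0.05) = 0.2075
  C_21 = −[(-0.40)(0.95) − (-0.15)(-0.35)] = 0.4325
  C_22 = (0.85)(0.95) − (-0.15)(-0.05) = 0.8000
  C_23 = −[(0.85)(-0.35) − (-0.40)(-0.05)] = 0.3175
  C_31 = (-0.40)(-0.20) − (-0.15)(1.00) = 0.2300
  C_32 = −[(0.85)(-0.20) − (-0.15)(-0.45)] = 0.2375
  C_33 = (0.85)(1.00) − (-0.40)(-0.45) = 0.6700
det(I−A) = Σ_j (I−A)_1j·C_1j = (0.85)(0.8800) + (-0.40)(0.4375) + (-0.15)(0.2075) = 0.541875
adj(I−A) = Cᵀ =
  [ 0.8800   0.4325   0.2300]
  [ 0.4375   0.8000   0.2375]
  [ 0.2075   0.3175   0.6700]
(I − A)⁻¹ = adj(I−A) / det(I−A) ≈
  [   1.6240     0.7982     0.4245]
  [   0.8074     1.4764     0.4383]
  [   0.3829     0.5859     1.2364]
x = (I − A)⁻¹ d = adj(I−A)·d / det(I−A), with det(I−A) = 0.541875:
  x_1 = (0.8800·180 + 0.4325·620 + 0.2300·140) / 0.541875 = 458.75 / 0.541875 ≈ 846.60
  x_2 = (0.4375·180 + 0.8000·620 + 0.2375·140) / 0.541875 = 608.00 / 0.541875 ≈ 1122.03
  x_3 = (0.2075·180 + 0.3175·620 + 0.6700·140) / 0.541875 = 328.00 / 0.541875 ≈ 605.31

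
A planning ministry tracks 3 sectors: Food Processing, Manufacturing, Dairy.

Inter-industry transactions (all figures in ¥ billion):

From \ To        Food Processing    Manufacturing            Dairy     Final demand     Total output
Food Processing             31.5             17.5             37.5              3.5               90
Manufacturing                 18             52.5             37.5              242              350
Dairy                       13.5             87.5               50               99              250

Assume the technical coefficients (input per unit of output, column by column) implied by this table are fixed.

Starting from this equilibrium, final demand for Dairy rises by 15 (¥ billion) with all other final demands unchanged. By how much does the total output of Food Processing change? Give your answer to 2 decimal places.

Technical coefficients a_ij = z_ij / X_j:
  a_FF = 31.5/90 = 0.35, a_MF = 18/90 = 0.20, a_DF = 13.5/90 = 0.15
  a_FM = 17.5/350 = 0.05, a_MM = 52.5/350 = 0.15, a_DM = 87.5/350 = 0.25
  a_FD = 37.5/250 = 0.15, a_MD = 37.5/250 = 0.15, a_DD = 50/250 = 0.20
I − A =
  [   0.65    -0.05    -0.15]
  [  -0.20     0.85    -0.15]
  [  -0.15    -0.25     0.80]
Cofactors of I−A, C_ij = (−1)^(i+j)·(minor ij) (rows/columns in the sector order above):
  C_11 = (0.85)(0.80) − (-0.15)(-0.25) = 0.6425
  C_12 = −[(-0.20)(0.80) − (-0.15)(-0.15)] = 0.1825
  C_13 = (-0.20)(-0.25) − (0.85)(-0.15) = 0.1775
  C_21 = −[(-0.05)(0.80) − (-0.15)(-0.25)] = 0.0775
  C_22 = (0.65)(0.80) − (-0.15)(-0.15) = 0.4975
  C_23 = −[(0.65)(-0.25) − (-0.05)(-0.15)] = 0.1700
  C_31 = (-0.05)(-0.15) − (-0.15)(0.85) = 0.1350
  C_32 = −[(0.65)(-0.15) − (-0.15)(-0.20)] = 0.1275
  C_33 = (0.65)(0.85) − (-0.05)(-0.20) = 0.5425
det(I−A) = Σ_j (I−A)_1j·C_1j = (0.65)(0.6425) + (-0.05)(0.1825) + (-0.15)(0.1775) = 0.381875
adj(I−A) = Cᵀ =
  [ 0.6425   0.0775   0.1350]
  [ 0.1825   0.4975   0.1275]
  [ 0.1775   0.1700   0.5425]
(I − A)⁻¹ = adj(I−A) / det(I−A) ≈
  [   1.6825     0.2029     0.3535]
  [   0.4779     1.3028     0.3339]
  [   0.4648     0.4452     1.4206]
Δx = (I − A)⁻¹ Δd with Δd having +15 in the Dairy component and 0 elsewhere.
So Δx_F = L_FD · (+15), where L_FD = adj(I−A)_FD / det(I−A) = 0.1350 / 0.381875.
Δx_F = 0.1350 × (+15) / 0.381875 = 2.025 / 0.381875 ≈ 5.30.

Δx_F = 5.30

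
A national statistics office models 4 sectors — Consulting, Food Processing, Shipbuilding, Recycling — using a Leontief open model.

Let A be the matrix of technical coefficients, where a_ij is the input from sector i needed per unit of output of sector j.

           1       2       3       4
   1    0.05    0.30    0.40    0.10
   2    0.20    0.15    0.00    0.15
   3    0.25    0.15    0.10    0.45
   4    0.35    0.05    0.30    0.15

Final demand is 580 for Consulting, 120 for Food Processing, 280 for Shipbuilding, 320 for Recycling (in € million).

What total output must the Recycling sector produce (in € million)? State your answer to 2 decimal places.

I − A =
  [   0.95    -0.30    -0.40    -0.10]
  [  -0.20     0.85     0.00    -0.15]
  [  -0.25    -0.15     0.90    -0.45]
  [  -0.35    -0.05    -0.30     0.85]
Compute the cofactors C_ij = (−1)^(i+j)·(3×3 minor ij) of I−A; the adjugate is their transpose:
adj(I−A) = Cᵀ =
  [ 0.52200   0.25800   0.32500   0.27900]
  [ 0.18450   0.41150   0.13775   0.16725]
  [ 0.35050   0.24950   0.58175   0.39325]
  [ 0.34950   0.21850   0.34725   0.57575]
det(I−A) = Σ_j (I−A)_1j·C_1j = (0.95)(0.52200) + (-0.30)(0.18450) + (-0.40)(0.35050) + (-0.10)(0.34950) = 0.2654
(I − A)⁻¹ = adj(I−A) / det(I−A) ≈
  [   1.9668     0.9721     1.2246     1.0512]
  [   0.6952     1.5505     0.5190     0.6302]
  [   1.3206     0.9401     2.1920     1.4817]
  [   1.3169     0.8233     1.3084     2.1694]
x = (I − A)⁻¹ d = adj(I−A)·d / det(I−A), with det(I−A) = 0.2654:
  x_1 = (0.52200·580 + 0.25800·120 + 0.32500·280 + 0.27900·320) / 0.2654 = 514.00 / 0.2654 ≈ 1936.70
  x_2 = (0.18450·580 + 0.41150·120 + 0.13775·280 + 0.16725·320) / 0.2654 = 248.48 / 0.2654 ≈ 936.25
  x_3 = (0.35050·580 + 0.24950·120 + 0.58175·280 + 0.39325·320) / 0.2654 = 521.96 / 0.2654 ≈ 1966.69
  x_4 = (0.34950·580 + 0.21850·120 + 0.34725·280 + 0.57575·320) / 0.2654 = 510.40 / 0.2654 ≈ 1923.13

x_4 = 1923.13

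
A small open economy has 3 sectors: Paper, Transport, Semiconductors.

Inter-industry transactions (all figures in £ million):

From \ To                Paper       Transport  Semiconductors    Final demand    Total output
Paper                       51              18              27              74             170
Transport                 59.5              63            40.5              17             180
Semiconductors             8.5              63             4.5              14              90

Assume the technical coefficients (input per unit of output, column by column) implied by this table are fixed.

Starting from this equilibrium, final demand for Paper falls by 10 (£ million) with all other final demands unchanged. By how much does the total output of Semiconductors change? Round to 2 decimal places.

Technical coefficients a_ij = z_ij / X_j:
  a_PP = 51/170 = 0.30, a_TP = 59.5/170 = 0.35, a_SP = 8.5/170 = 0.05
  a_PT = 18/180 = 0.10, a_TT = 63/180 = 0.35, a_ST = 63/180 = 0.35
  a_PS = 27/90 = 0.30, a_TS = 40.5/90 = 0.45, a_SS = 4.5/90 = 0.05
I − A =
  [   0.70    -0.10    -0.30]
  [  -0.35     0.65    -0.45]
  [  -0.05    -0.35     0.95]
Cofactors of I−A, C_ij = (−1)^(i+j)·(minor ij) (rows/columns in the sector order above):
  C_11 = (0.65)(0.95) − (-0.45)(-0.35) = 0.4600
  C_12 = −[(-0.35)(0.95) − (-0.45)(-0.05)] = 0.3550
  C_13 = (-0.35)(-0.35) − (0.65)(-0.05) = 0.1550
  C_21 = −[(-0.10)(0.95) − (-0.30)(-0.35)] = 0.2000
  C_22 = (0.70)(0.95) − (-0.30)(-0.05) = 0.6500
  C_23 = −[(0.70)(-0.35) − (-0.10)(-0.05)] = 0.2500
  C_31 = (-0.10)(-0.45) − (-0.30)(0.65) = 0.2400
  C_32 = −[(0.70)(-0.45) − (-0.30)(-0.35)] = 0.4200
  C_33 = (0.70)(0.65) − (-0.10)(-0.35) = 0.4200
det(I−A) = Σ_j (I−A)_1j·C_1j = (0.70)(0.4600) + (-0.10)(0.3550) + (-0.30)(0.1550) = 0.2400
adj(I−A) = Cᵀ =
  [ 0.4600   0.2000   0.2400]
  [ 0.3550   0.6500   0.4200]
  [ 0.1550   0.2500   0.4200]
(I − A)⁻¹ = adj(I−A) / det(I−A) ≈
  [   1.9167     0.8333     1.0000]
  [   1.4792     2.7083     1.7500]
  [   0.6458     1.0417     1.7500]
Δx = (I − A)⁻¹ Δd with Δd having -10 in the Paper component and 0 elsewhere.
So Δx_S = L_SP · (-10), where L_SP = adj(I−A)_SP / det(I−A) = 0.1550 / 0.2400.
Δx_S = 0.1550 × (-10) / 0.2400 = -1.55 / 0.2400 ≈ -6.46.

Δx_S = -6.46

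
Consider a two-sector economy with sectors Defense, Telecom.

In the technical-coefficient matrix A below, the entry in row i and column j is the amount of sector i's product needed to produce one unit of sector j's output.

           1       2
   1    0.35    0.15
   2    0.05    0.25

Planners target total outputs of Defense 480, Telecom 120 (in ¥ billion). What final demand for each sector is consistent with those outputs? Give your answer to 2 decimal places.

d_1 = 294.00, d_2 = 66.00

I − A =
  [   0.65    -0.15]
  [  -0.05     0.75]
d = (I − A) x:
  d_1 = (+0.65)·480 + (-0.15)·120 = 294.00
  d_2 = (-0.05)·480 + (+0.75)·120 = 66.00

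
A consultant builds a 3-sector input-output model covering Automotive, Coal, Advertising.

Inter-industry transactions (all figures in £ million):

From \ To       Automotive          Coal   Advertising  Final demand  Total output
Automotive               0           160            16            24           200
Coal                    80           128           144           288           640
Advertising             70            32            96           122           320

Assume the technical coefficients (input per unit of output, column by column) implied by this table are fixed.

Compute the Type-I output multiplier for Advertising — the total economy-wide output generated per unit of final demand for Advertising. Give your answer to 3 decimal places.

Technical coefficients a_ij = z_ij / X_j:
  a_11 = 0/200 = 0.00, a_21 = 80/200 = 0.40, a_31 = 70/200 = 0.35
  a_12 = 160/640 = 0.25, a_22 = 128/640 = 0.20, a_32 = 32/640 = 0.05
  a_13 = 16/320 = 0.05, a_23 = 144/320 = 0.45, a_33 = 96/320 = 0.30
I − A =
  [   1.00    -0.25    -0.05]
  [  -0.40     0.80    -0.45]
  [  -0.35    -0.05     0.70]
Cofactors of I−A, C_ij = (−1)^(i+j)·(minor ij) (rows/columns in the sector order above):
  C_11 = (0.80)(0.70) − (-0.45)(-0.05) = 0.5375
  C_12 = −[(-0.40)(0.70) − (-0.45)(-0.35)] = 0.4375
  C_13 = (-0.40)(-0.05) − (0.80)(-0.35) = 0.3000
  C_21 = −[(-0.25)(0.70) − (-0.05)(-0.05)] = 0.1775
  C_22 = (1.00)(0.70) − (-0.05)(-0.35) = 0.6825
  C_23 = −[(1.00)(-0.05) − (-0.25)(-0.35)] = 0.1375
  C_31 = (-0.25)(-0.45) − (-0.05)(0.80) = 0.1525
  C_32 = −[(1.00)(-0.45) − (-0.05)(-0.40)] = 0.4700
  C_33 = (1.00)(0.80) − (-0.25)(-0.40) = 0.7000
det(I−A) = Σ_j (I−A)_1j·C_1j = (1.00)(0.5375) + (-0.25)(0.4375) + (-0.05)(0.3000) = 0.413125
adj(I−A) = Cᵀ =
  [ 0.5375   0.1775   0.1525]
  [ 0.4375   0.6825   0.4700]
  [ 0.3000   0.1375   0.7000]
(I − A)⁻¹ = adj(I−A) / det(I−A) ≈
  [   1.3011     0.4297     0.3691]
  [   1.0590     1.6520     1.1377]
  [   0.7262     0.3328     1.6944]
The output multiplier for sector j is the column-j sum of the Leontief inverse (I − A)⁻¹ = adj(I−A) / det(I−A).
Column 3 of adj(I−A): (0.1525, 0.4700, 0.7000); det(I−A) = 0.413125.
m_3 = (0.1525 + 0.4700 + 0.7000) / 0.413125 = 1.3225 / 0.413125 ≈ 3.201.

m_3 = 3.201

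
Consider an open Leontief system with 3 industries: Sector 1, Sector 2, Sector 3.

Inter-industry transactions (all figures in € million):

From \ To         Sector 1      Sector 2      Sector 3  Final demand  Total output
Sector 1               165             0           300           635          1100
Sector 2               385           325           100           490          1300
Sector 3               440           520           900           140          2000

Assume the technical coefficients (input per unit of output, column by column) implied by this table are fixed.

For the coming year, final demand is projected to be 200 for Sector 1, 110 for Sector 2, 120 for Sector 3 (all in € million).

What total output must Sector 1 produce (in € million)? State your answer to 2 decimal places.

Technical coefficients a_ij = z_ij / X_j:
  a_11 = 165/1100 = 0.15, a_21 = 385/1100 = 0.35, a_31 = 440/1100 = 0.40
  a_12 = 0/1300 = 0.00, a_22 = 325/1300 = 0.25, a_32 = 520/1300 = 0.40
  a_13 = 300/2000 = 0.15, a_23 = 100/2000 = 0.05, a_33 = 900/2000 = 0.45
I − A =
  [   0.85     0.00    -0.15]
  [  -0.35     0.75    -0.05]
  [  -0.40    -0.40     0.55]
Cofactors of I−A, C_ij = (−1)^(i+j)·(minor ij) (rows/columns in the sector order above):
  C_11 = (0.75)(0.55) − (-0.05)(-0.40) = 0.3925
  C_12 = −[(-0.35)(0.55) − (-0.05)(-0.40)] = 0.2125
  C_13 = (-0.35)(-0.40) − (0.75)(-0.40) = 0.4400
  C_21 = −[(0.00)(0.55) − (-0.15)(-0.40)] = 0.0600
  C_22 = (0.85)(0.55) − (-0.15)(-0.40) = 0.4075
  C_23 = −[(0.85)(-0.40) − (0.00)(-0.40)] = 0.3400
  C_31 = (0.00)(-0.05) − (-0.15)(0.75) = 0.1125
  C_32 = −[(0.85)(-0.05) − (-0.15)(-0.35)] = 0.0950
  C_33 = (0.85)(0.75) − (0.00)(-0.35) = 0.6375
det(I−A) = Σ_j (I−A)_1j·C_1j = (0.85)(0.3925) + (0.00)(0.2125) + (-0.15)(0.4400) = 0.267625
adj(I−A) = Cᵀ =
  [ 0.3925   0.0600   0.1125]
  [ 0.2125   0.4075   0.0950]
  [ 0.4400   0.3400   0.6375]
(I − A)⁻¹ = adj(I−A) / det(I−A) ≈
  [   1.4666     0.2242     0.4204]
  [   0.7940     1.5227     0.3550]
  [   1.6441     1.2704     2.3821]
x = (I − A)⁻¹ d = adj(I−A)·d / det(I−A), with det(I−A) = 0.267625:
  x_1 = (0.3925·200 + 0.0600·110 + 0.1125·120) / 0.267625 = 98.60 / 0.267625 ≈ 368.43
  x_2 = (0.2125·200 + 0.4075·110 + 0.0950·120) / 0.267625 = 98.725 / 0.267625 ≈ 368.89
  x_3 = (0.4400·200 + 0.3400·110 + 0.6375·120) / 0.267625 = 201.90 / 0.267625 ≈ 754.41

x_1 = 368.43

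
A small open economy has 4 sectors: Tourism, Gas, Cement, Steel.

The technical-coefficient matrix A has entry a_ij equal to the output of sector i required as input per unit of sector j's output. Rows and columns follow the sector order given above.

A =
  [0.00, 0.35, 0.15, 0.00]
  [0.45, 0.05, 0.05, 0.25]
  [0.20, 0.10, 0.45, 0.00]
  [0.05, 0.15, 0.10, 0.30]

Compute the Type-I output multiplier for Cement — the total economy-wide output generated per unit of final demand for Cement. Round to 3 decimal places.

m_C = 3.393

I − A =
  [   1.00    -0.35    -0.15     0.00]
  [  -0.45     0.95    -0.05    -0.25]
  [  -0.20    -0.10     0.55     0.00]
  [  -0.05    -0.15    -0.10     0.70]
Compute the cofactors C_ij = (−1)^(i+j)·(3×3 minor ij) of I−A; the adjugate is their transpose:
adj(I−A) = Cᵀ =
  [ 0.339125   0.145250   0.115125   0.051875]
  [ 0.192125   0.364000   0.109125   0.130000]
  [ 0.158250   0.119000   0.512875   0.042500]
  [ 0.088000   0.105375   0.104875   0.392125]
det(I−A) = Σ_j (I−A)_1j·C_1j = (1.00)(0.339125) + (-0.35)(0.192125) + (-0.15)(0.158250) + (0.00)(0.088000) = 0.24814375
(I − A)⁻¹ = adj(I−A) / det(I−A) ≈
  [   1.3666     0.5853     0.4639     0.2091]
  [   0.7742     1.4669     0.4398     0.5239]
  [   0.6377     0.4796     2.0668     0.1713]
  [   0.3546     0.4247     0.4226     1.5802]
The output multiplier for sector j is the column-j sum of the Leontief inverse (I − A)⁻¹ = adj(I−A) / det(I−A).
Column C of adj(I−A): (0.115125, 0.109125, 0.512875, 0.104875); det(I−A) = 0.24814375.
m_C = (0.115125 + 0.109125 + 0.512875 + 0.104875) / 0.24814375 = 0.842 / 0.24814375 ≈ 3.393.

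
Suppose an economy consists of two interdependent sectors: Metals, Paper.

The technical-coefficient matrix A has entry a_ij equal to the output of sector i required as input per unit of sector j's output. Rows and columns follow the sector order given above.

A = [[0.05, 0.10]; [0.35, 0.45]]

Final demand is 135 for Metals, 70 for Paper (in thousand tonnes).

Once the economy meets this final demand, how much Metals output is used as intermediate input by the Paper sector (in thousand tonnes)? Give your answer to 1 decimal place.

z_12 = 23.3

I − A =
  [   0.95    -0.10]
  [  -0.35     0.55]
det(I−A) = (0.95)(0.55) − (-0.10)(-0.35) = 0.4875
adj(I−A) = [[0.55, 0.10], [0.35, 0.95]]
(I − A)⁻¹ = adj(I−A) / det(I−A) ≈
  [   1.1282     0.2051]
  [   0.7179     1.9487]
First solve x = (I − A)⁻¹ d = adj(I−A)·d / det(I−A); in particular x_2 = (0.35·135 + 0.95·70) / 0.4875 = 113.75 / 0.4875 ≈ 233.333.
Intermediate flow from 1 to 2: z_12 = a_12 · x_2 = 0.10 × 113.75 / 0.4875 = 11.375 / 0.4875 ≈ 23.3.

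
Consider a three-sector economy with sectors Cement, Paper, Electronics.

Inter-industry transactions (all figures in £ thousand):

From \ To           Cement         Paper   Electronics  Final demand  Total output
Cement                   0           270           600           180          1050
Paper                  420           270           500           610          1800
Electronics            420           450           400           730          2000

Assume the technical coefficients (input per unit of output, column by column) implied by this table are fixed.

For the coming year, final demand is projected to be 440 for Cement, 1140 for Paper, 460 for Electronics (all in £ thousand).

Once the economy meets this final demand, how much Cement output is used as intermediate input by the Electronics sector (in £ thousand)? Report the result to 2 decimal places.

z_CE = 646.44

Technical coefficients a_ij = z_ij / X_j:
  a_CC = 0/1050 = 0.00, a_PC = 420/1050 = 0.40, a_EC = 420/1050 = 0.40
  a_CP = 270/1800 = 0.15, a_PP = 270/1800 = 0.15, a_EP = 450/1800 = 0.25
  a_CE = 600/2000 = 0.30, a_PE = 500/2000 = 0.25, a_EE = 400/2000 = 0.20
I − A =
  [   1.00    -0.15    -0.30]
  [  -0.40     0.85    -0.25]
  [  -0.40    -0.25     0.80]
Cofactors of I−A, C_ij = (−1)^(i+j)·(minor ij) (rows/columns in the sector order above):
  C_11 = (0.85)(0.80) − (-0.25)(-0.25) = 0.6175
  C_12 = −[(-0.40)(0.80) − (-0.25)(-0.40)] = 0.4200
  C_13 = (-0.40)(-0.25) − (0.85)(-0.40) = 0.4400
  C_21 = −[(-0.15)(0.80) − (-0.30)(-0.25)] = 0.1950
  C_22 = (1.00)(0.80) − (-0.30)(-0.40) = 0.6800
  C_23 = −[(1.00)(-0.25) − (-0.15)(-0.40)] = 0.3100
  C_31 = (-0.15)(-0.25) − (-0.30)(0.85) = 0.2925
  C_32 = −[(1.00)(-0.25) − (-0.30)(-0.40)] = 0.3700
  C_33 = (1.00)(0.85) − (-0.15)(-0.40) = 0.7900
det(I−A) = Σ_j (I−A)_1j·C_1j = (1.00)(0.6175) + (-0.15)(0.4200) + (-0.30)(0.4400) = 0.4225
adj(I−A) = Cᵀ =
  [ 0.6175   0.1950   0.2925]
  [ 0.4200   0.6800   0.3700]
  [ 0.4400   0.3100   0.7900]
(I − A)⁻¹ = adj(I−A) / det(I−A) ≈
  [   1.4615     0.4615     0.6923]
  [   0.9941     1.6095     0.8757]
  [   1.0414     0.7337     1.8698]
First solve x = (I − A)⁻¹ d = adj(I−A)·d / det(I−A); in particular x_E = (0.4400·440 + 0.3100·1140 + 0.7900·460) / 0.4225 = 910.40 / 0.4225 ≈ 2154.7929.
Intermediate flow from C to E: z_CE = a_CE · x_E = 0.30 × 910.40 / 0.4225 = 273.12 / 0.4225 ≈ 646.44.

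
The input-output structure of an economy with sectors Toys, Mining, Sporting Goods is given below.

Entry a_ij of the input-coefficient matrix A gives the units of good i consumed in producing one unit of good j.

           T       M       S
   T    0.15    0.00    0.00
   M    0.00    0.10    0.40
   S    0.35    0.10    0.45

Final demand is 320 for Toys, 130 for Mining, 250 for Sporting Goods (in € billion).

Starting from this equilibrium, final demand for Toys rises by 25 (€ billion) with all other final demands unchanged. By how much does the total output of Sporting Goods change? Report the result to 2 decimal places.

I − A =
  [   0.85     0.00     0.00]
  [   0.00     0.90    -0.40]
  [  -0.35    -0.10     0.55]
Cofactors of I−A, C_ij = (−1)^(i+j)·(minor ij) (rows/columns in the sector order above):
  C_11 = (0.90)(0.55) − (-0.40)(-0.10) = 0.4550
  C_12 = −[(0.00)(0.55) − (-0.40)(-0.35)] = 0.1400
  C_13 = (0.00)(-0.10) − (0.90)(-0.35) = 0.3150
  C_21 = −[(0.00)(0.55) − (0.00)(-0.10)] = 0.0000
  C_22 = (0.85)(0.55) − (0.00)(-0.35) = 0.4675
  C_23 = −[(0.85)(-0.10) − (0.00)(-0.35)] = 0.0850
  C_31 = (0.00)(-0.40) − (0.00)(0.90) = 0.0000
  C_32 = −[(0.85)(-0.40) − (0.00)(0.00)] = 0.3400
  C_33 = (0.85)(0.90) − (0.00)(0.00) = 0.7650
det(I−A) = Σ_j (I−A)_1j·C_1j = (0.85)(0.4550) + (0.00)(0.1400) + (0.00)(0.3150) = 0.38675
adj(I−A) = Cᵀ =
  [ 0.4550   0.0000   0.0000]
  [ 0.1400   0.4675   0.3400]
  [ 0.3150   0.0850   0.7650]
(I − A)⁻¹ = adj(I−A) / det(I−A) ≈
  [   1.1765     0.0000     0.0000]
  [   0.3620     1.2088     0.8791]
  [   0.8145     0.2198     1.9780]
Δx = (I − A)⁻¹ Δd with Δd having +25 in the Toys component and 0 elsewhere.
So Δx_S = L_ST · (+25), where L_ST = adj(I−A)_ST / det(I−A) = 0.3150 / 0.38675.
Δx_S = 0.3150 × (+25) / 0.38675 = 7.875 / 0.38675 ≈ 20.36.

Δx_S = 20.36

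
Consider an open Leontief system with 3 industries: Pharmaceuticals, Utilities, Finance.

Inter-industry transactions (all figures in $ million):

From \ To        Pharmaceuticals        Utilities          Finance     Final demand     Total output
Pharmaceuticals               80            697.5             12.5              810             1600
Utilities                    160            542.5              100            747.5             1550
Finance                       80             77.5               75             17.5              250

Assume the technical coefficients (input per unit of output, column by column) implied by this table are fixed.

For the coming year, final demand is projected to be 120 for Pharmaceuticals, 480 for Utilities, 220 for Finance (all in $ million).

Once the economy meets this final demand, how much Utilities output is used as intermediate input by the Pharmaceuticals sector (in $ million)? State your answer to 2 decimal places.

z_UP = 67.77

Technical coefficients a_ij = z_ij / X_j:
  a_PP = 80/1600 = 0.05, a_UP = 160/1600 = 0.10, a_FP = 80/1600 = 0.05
  a_PU = 697.5/1550 = 0.45, a_UU = 542.5/1550 = 0.35, a_FU = 77.5/1550 = 0.05
  a_PF = 12.5/250 = 0.05, a_UF = 100/250 = 0.40, a_FF = 75/250 = 0.30
I − A =
  [   0.95    -0.45    -0.05]
  [  -0.10     0.65    -0.40]
  [  -0.05    -0.05     0.70]
Cofactors of I−A, C_ij = (−1)^(i+j)·(minor ij) (rows/columns in the sector order above):
  C_11 = (0.65)(0.70) − (-0.40)(-0.05) = 0.4350
  C_12 = −[(-0.10)(0.70) − (-0.40)(-0.05)] = 0.0900
  C_13 = (-0.10)(-0.05) − (0.65)(-0.05) = 0.0375
  C_21 = −[(-0.45)(0.70) − (-0.05)(-0.05)] = 0.3175
  C_22 = (0.95)(0.70) − (-0.05)(-0.05) = 0.6625
  C_23 = −[(0.95)(-0.05) − (-0.45)(-0.05)] = 0.0700
  C_31 = (-0.45)(-0.40) − (-0.05)(0.65) = 0.2125
  C_32 = −[(0.95)(-0.40) − (-0.05)(-0.10)] = 0.3850
  C_33 = (0.95)(0.65) − (-0.45)(-0.10) = 0.5725
det(I−A) = Σ_j (I−A)_1j·C_1j = (0.95)(0.4350) + (-0.45)(0.0900) + (-0.05)(0.0375) = 0.370875
adj(I−A) = Cᵀ =
  [ 0.4350   0.3175   0.2125]
  [ 0.0900   0.6625   0.3850]
  [ 0.0375   0.0700   0.5725]
(I − A)⁻¹ = adj(I−A) / det(I−A) ≈
  [   1.1729     0.8561     0.5730]
  [   0.2427     1.7863     1.0381]
  [   0.1011     0.1887     1.5436]
First solve x = (I − A)⁻¹ d = adj(I−A)·d / det(I−A); in particular x_P = (0.4350·120 + 0.3175·480 + 0.2125·220) / 0.370875 = 251.35 / 0.370875 ≈ 677.7216.
Intermediate flow from U to P: z_UP = a_UP · x_P = 0.10 × 251.35 / 0.370875 = 25.135 / 0.370875 ≈ 67.77.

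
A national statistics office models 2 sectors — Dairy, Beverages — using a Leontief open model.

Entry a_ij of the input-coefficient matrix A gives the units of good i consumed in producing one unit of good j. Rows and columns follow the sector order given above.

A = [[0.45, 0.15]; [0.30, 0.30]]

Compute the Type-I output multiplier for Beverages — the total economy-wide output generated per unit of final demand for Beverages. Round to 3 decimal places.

m_2 = 2.059

I − A =
  [   0.55    -0.15]
  [  -0.30     0.70]
det(I−A) = (0.55)(0.70) − (-0.15)(-0.30) = 0.3400
adj(I−A) = [[0.70, 0.15], [0.30, 0.55]]
(I − A)⁻¹ = adj(I−A) / det(I−A) ≈
  [   2.0588     0.4412]
  [   0.8824     1.6176]
The output multiplier for sector j is the column-j sum of the Leontief inverse (I − A)⁻¹ = adj(I−A) / det(I−A).
Column 2 of adj(I−A): (0.15, 0.55); det(I−A) = 0.3400.
m_2 = (0.15 + 0.55) / 0.3400 = 0.70 / 0.3400 ≈ 2.059.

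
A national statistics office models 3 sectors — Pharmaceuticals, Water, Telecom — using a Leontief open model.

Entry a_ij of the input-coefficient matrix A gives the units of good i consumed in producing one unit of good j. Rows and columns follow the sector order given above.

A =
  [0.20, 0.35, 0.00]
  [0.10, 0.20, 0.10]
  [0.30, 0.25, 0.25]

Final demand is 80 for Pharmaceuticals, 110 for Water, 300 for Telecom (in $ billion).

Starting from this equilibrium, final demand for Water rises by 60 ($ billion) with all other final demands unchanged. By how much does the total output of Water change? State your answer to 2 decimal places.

I − A =
  [   0.80    -0.35     0.00]
  [  -0.10     0.80    -0.10]
  [  -0.30    -0.25     0.75]
Cofactors of I−A, C_ij = (−1)^(i+j)·(minor ij) (rows/columns in the sector order above):
  C_11 = (0.80)(0.75) − (-0.10)(-0.25) = 0.5750
  C_12 = −[(-0.10)(0.75) − (-0.10)(-0.30)] = 0.1050
  C_13 = (-0.10)(-0.25) − (0.80)(-0.30) = 0.2650
  C_21 = −[(-0.35)(0.75) − (0.00)(-0.25)] = 0.2625
  C_22 = (0.80)(0.75) − (0.00)(-0.30) = 0.6000
  C_23 = −[(0.80)(-0.25) − (-0.35)(-0.30)] = 0.3050
  C_31 = (-0.35)(-0.10) − (0.00)(0.80) = 0.0350
  C_32 = −[(0.80)(-0.10) − (0.00)(-0.10)] = 0.0800
  C_33 = (0.80)(0.80) − (-0.35)(-0.10) = 0.6050
det(I−A) = Σ_j (I−A)_1j·C_1j = (0.80)(0.5750) + (-0.35)(0.1050) + (0.00)(0.2650) = 0.42325
adj(I−A) = Cᵀ =
  [ 0.5750   0.2625   0.0350]
  [ 0.1050   0.6000   0.0800]
  [ 0.2650   0.3050   0.6050]
(I − A)⁻¹ = adj(I−A) / det(I−A) ≈
  [   1.3585     0.6202     0.0827]
  [   0.2481     1.4176     0.1890]
  [   0.6261     0.7206     1.4294]
Δx = (I − A)⁻¹ Δd with Δd having +60 in the Water component and 0 elsewhere.
So Δx_W = L_WW · (+60), where L_WW = adj(I−A)_WW / det(I−A) = 0.6000 / 0.42325.
Δx_W = 0.6000 × (+60) / 0.42325 = 36.00 / 0.42325 ≈ 85.06.

Δx_W = 85.06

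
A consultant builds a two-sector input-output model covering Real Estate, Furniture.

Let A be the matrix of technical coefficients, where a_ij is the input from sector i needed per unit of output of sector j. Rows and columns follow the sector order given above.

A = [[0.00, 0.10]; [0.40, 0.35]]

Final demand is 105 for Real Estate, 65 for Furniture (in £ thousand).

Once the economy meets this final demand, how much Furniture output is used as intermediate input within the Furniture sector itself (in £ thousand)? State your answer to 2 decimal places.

z_FF = 61.39

I − A =
  [   1.00    -0.10]
  [  -0.40     0.65]
det(I−A) = (1.00)(0.65) − (-0.10)(-0.40) = 0.6100
adj(I−A) = [[0.65, 0.10], [0.40, 1.00]]
(I − A)⁻¹ = adj(I−A) / det(I−A) ≈
  [   1.0656     0.1639]
  [   0.6557     1.6393]
First solve x = (I − A)⁻¹ d = adj(I−A)·d / det(I−A); in particular x_F = (0.40·105 + 1.00·65) / 0.6100 = 107.00 / 0.6100 ≈ 175.4098.
Intermediate flow from F to F: z_FF = a_FF · x_F = 0.35 × 107.00 / 0.6100 = 37.45 / 0.6100 ≈ 61.39.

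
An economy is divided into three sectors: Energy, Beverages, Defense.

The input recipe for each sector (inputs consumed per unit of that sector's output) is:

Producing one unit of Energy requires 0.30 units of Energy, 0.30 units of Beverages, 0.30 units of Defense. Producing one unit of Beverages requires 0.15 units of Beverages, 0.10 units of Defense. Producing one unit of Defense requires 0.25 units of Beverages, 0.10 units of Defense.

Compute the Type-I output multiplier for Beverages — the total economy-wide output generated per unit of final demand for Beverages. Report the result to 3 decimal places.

I − A =
  [   0.70     0.00     0.00]
  [  -0.30     0.85    -0.25]
  [  -0.30    -0.10     0.90]
Cofactors of I−A, C_ij = (−1)^(i+j)·(minor ij) (rows/columns in the sector order above):
  C_11 = (0.85)(0.90) − (-0.25)(-0.10) = 0.7400
  C_12 = −[(-0.30)(0.90) − (-0.25)(-0.30)] = 0.3450
  C_13 = (-0.30)(-0.10) − (0.85)(-0.30) = 0.2850
  C_21 = −[(0.00)(0.90) − (0.00)(-0.10)] = 0.0000
  C_22 = (0.70)(0.90) − (0.00)(-0.30) = 0.6300
  C_23 = −[(0.70)(-0.10) − (0.00)(-0.30)] = 0.0700
  C_31 = (0.00)(-0.25) − (0.00)(0.85) = 0.0000
  C_32 = −[(0.70)(-0.25) − (0.00)(-0.30)] = 0.1750
  C_33 = (0.70)(0.85) − (0.00)(-0.30) = 0.5950
det(I−A) = Σ_j (I−A)_1j·C_1j = (0.70)(0.7400) + (0.00)(0.3450) + (0.00)(0.2850) = 0.5180
adj(I−A) = Cᵀ =
  [ 0.7400   0.0000   0.0000]
  [ 0.3450   0.6300   0.1750]
  [ 0.2850   0.0700   0.5950]
(I − A)⁻¹ = adj(I−A) / det(I−A) ≈
  [   1.4286     0.0000     0.0000]
  [   0.6660     1.2162     0.3378]
  [   0.5502     0.1351     1.1486]
The output multiplier for sector j is the column-j sum of the Leontief inverse (I − A)⁻¹ = adj(I−A) / det(I−A).
Column 2 of adj(I−A): (0.0000, 0.6300, 0.0700); det(I−A) = 0.5180.
m_2 = (0.0000 + 0.6300 + 0.0700) / 0.5180 = 0.70 / 0.5180 ≈ 1.351.

m_2 = 1.351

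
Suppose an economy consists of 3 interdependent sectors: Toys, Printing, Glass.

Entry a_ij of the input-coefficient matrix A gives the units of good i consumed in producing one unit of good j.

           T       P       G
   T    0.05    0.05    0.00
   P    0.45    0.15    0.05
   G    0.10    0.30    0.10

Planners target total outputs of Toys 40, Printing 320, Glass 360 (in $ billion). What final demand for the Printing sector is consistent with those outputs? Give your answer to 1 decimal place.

I − A =
  [   0.95    -0.05     0.00]
  [  -0.45     0.85    -0.05]
  [  -0.10    -0.30     0.90]
d = (I − A) x:
  d_T = (+0.95)·40 + (-0.05)·320 + (+0.00)·360 = 22.0
  d_P = (-0.45)·40 + (+0.85)·320 + (-0.05)·360 = 236.0
  d_G = (-0.10)·40 + (-0.30)·320 + (+0.90)·360 = 224.0

d_P = 236.0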